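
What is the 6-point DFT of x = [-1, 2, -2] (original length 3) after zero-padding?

Original 3-point DFT: [-1, -1.0000-3.4641i, -1.0000+3.4641i]
Zero-padded 6-point DFT provides frequency interpolation.

DFT_6([x, 0, ...]) = [-1, 1, -1.0000-3.4641i, -5, -1.0000+3.4641i, 1]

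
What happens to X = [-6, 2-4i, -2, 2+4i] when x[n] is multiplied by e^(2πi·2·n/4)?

Modulation property: DFT(ω_4^(-2n)·x[n]) = X[(k-2) mod 4], so circularly shift X by 2 positions.

X[k-2] = [-2, 2+4i, -6, 2-4i]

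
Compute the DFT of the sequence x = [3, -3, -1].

X[k] = Σ(n=0 to 2) x[n] · ω_3^(nk)
where ω_3 = e^(-2πi/3)

Computing each X[k]:
X[0] = -1
X[1] = 5.0000+1.7321i
X[2] = 5.0000-1.7321i

X = [-1, 5.0000+1.7321i, 5.0000-1.7321i]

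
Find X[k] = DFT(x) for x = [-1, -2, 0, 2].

X[k] = Σ(n=0 to 3) x[n] · ω_4^(nk)
where ω_4 = e^(-2πi/4)

Computing each X[k]:
X[0] = -1
X[1] = -1+4i
X[2] = -1
X[3] = -1-4i

X = [-1, -1+4i, -1, -1-4i]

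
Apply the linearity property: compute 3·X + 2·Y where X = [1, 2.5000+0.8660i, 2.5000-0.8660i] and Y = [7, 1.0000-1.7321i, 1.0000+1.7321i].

By linearity: DFT(3x + 2y) = 3·DFT(x) + 2·DFT(y)
= 3·[1, 2.5000+0.8660i, 2.5000-0.8660i] + 2·[7, 1.0000-1.7321i, 1.0000+1.7321i]

Computing element-wise:
Z[0] = 3·(1) + 2·(7) = 17
Z[1] = 3·(2.5000+0.8660i) + 2·(1.0000-1.7321i) = 9.5000-0.8662i
Z[2] = 3·(2.5000-0.8660i) + 2·(1.0000+1.7321i) = 9.5000+0.8662i

DFT(3x + 2y) = 3·X + 2·Y = [17, 9.5000-0.8662i, 9.5000+0.8662i]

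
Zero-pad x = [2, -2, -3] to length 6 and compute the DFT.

Original 3-point DFT: [-3, 4.5000-0.8660i, 4.5000+0.8660i]
Zero-padded 6-point DFT provides frequency interpolation.

DFT_6([x, 0, ...]) = [-3, 2.5000+4.3301i, 4.5000-0.8660i, 1, 4.5000+0.8660i, 2.5000-4.3301i]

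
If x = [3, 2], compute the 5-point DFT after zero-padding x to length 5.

Original 2-point DFT: [5, 1]
Zero-padded 5-point DFT provides frequency interpolation.

DFT_5([x, 0, ...]) = [5, 3.6180-1.9021i, 1.3820-1.1756i, 1.3820+1.1756i, 3.6180+1.9021i]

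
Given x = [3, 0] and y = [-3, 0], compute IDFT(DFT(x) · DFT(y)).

(x ⊛ y)[n] = Σ(m=0 to 1) x[m] · y[(n-m) mod 2]

Computing each output sample:
(x ⊛ y)[0] = -9
(x ⊛ y)[1] = 0

x ⊛ y = [-9, 0]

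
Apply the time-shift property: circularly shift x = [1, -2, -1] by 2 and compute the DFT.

Time shift by 2: X_shifted[k] = ω_3^(2k) · X[k]
Shifted x = [-2, -1, 1]

DFT(x[n-2]) = [-2, -2.0000+1.7321i, -2.0000-1.7321i]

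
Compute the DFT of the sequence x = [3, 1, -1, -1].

X[k] = Σ(n=0 to 3) x[n] · ω_4^(nk)
where ω_4 = e^(-2πi/4)

Computing each X[k]:
X[0] = 2
X[1] = 4-2i
X[2] = 2
X[3] = 4+2i

X = [2, 4-2i, 2, 4+2i]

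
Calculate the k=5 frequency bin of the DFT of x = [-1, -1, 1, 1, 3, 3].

X[5] = Σ(n=0 to 5) x[n] · ω_6^(5n) where ω_6 = e^(-2πi/6)
= (-1)·ω_6^0 + (-1)·ω_6^5 + (1)·ω_6^10 + (1)·ω_6^15 + (3)·ω_6^20 + (3)·ω_6^25

X[5] = -3.0000-5.1962i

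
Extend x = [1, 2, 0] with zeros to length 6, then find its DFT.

Original 3-point DFT: [3, -1.7321i, 1.7321i]
Zero-padded 6-point DFT provides frequency interpolation.

DFT_6([x, 0, ...]) = [3, 2.0000-1.7321i, -1.7321i, -1, 1.7321i, 2.0000+1.7321i]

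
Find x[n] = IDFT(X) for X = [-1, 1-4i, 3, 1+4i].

x[n] = (1/4) Σ(k=0 to 3) X[k] · e^(2πikn/4)

Computing each x[n]:
x[0] = 1
x[1] = 1
x[2] = 0
x[3] = -3

x = [1, 1, 0, -3]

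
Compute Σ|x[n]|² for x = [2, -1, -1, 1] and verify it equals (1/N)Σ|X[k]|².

Time domain:
Σ|x[n]|² = |2|² + |-1|² + |-1|² + |1|² = 7.0000

Frequency domain:
(1/4)Σ|X[k]|² = (1/4)(|1|² + |3+2i|² + |1|² + |3-2i|²) = (1/4)·28.0000 = 7.0000

Both sides agree, confirming Parseval's theorem.

Σ|x[n]|² = (1/N)Σ|X[k]|² = 7.0000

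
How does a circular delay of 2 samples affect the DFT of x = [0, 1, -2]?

Time shift by 2: X_shifted[k] = ω_3^(2k) · X[k]
Shifted x = [1, -2, 0]

DFT(x[n-2]) = [-1, 2.0000+1.7321i, 2.0000-1.7321i]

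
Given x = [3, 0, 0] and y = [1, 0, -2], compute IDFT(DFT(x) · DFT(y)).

(x ⊛ y)[n] = Σ(m=0 to 2) x[m] · y[(n-m) mod 3]

Computing each output sample:
(x ⊛ y)[0] = 3
(x ⊛ y)[1] = 0
(x ⊛ y)[2] = -6

x ⊛ y = [3, 0, -6]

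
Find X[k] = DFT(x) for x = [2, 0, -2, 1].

X[k] = Σ(n=0 to 3) x[n] · ω_4^(nk)
where ω_4 = e^(-2πi/4)

Computing each X[k]:
X[0] = 1
X[1] = 4+1i
X[2] = -1
X[3] = 4-1i

X = [1, 4+1i, -1, 4-1i]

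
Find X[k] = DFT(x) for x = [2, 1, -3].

X[k] = Σ(n=0 to 2) x[n] · ω_3^(nk)
where ω_3 = e^(-2πi/3)

Computing each X[k]:
X[0] = 0
X[1] = 3.0000-3.4641i
X[2] = 3.0000+3.4641i

X = [0, 3.0000-3.4641i, 3.0000+3.4641i]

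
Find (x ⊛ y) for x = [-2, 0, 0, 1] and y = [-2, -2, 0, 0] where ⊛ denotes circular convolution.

(x ⊛ y)[n] = Σ(m=0 to 3) x[m] · y[(n-m) mod 4]

Computing each output sample:
(x ⊛ y)[0] = 2
(x ⊛ y)[1] = 4
(x ⊛ y)[2] = 0
(x ⊛ y)[3] = -2

x ⊛ y = [2, 4, 0, -2]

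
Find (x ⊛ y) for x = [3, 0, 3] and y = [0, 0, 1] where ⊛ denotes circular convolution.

(x ⊛ y)[n] = Σ(m=0 to 2) x[m] · y[(n-m) mod 3]

Computing each output sample:
(x ⊛ y)[0] = 0
(x ⊛ y)[1] = 3
(x ⊛ y)[2] = 3

x ⊛ y = [0, 3, 3]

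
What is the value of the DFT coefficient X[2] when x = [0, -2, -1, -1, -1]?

X[2] = Σ(n=0 to 4) x[n] · ω_5^(2n) where ω_5 = e^(-2πi/5)
= (0)·ω_5^0 + (-2)·ω_5^2 + (-1)·ω_5^4 + (-1)·ω_5^6 + (-1)·ω_5^8

X[2] = 1.8090+0.5878i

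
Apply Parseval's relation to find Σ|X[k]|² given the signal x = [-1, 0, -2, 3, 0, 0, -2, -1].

Parseval: Σ|x[n]|² = (1/N)Σ|X[k]|², so Σ|X[k]|² = N·Σ|x[n]|² = 8·19.0000

Σ|X[k]|² = N·Σ|x[n]|² = 8·19.0000 = 152.0000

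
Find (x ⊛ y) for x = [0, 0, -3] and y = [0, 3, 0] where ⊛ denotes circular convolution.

(x ⊛ y)[n] = Σ(m=0 to 2) x[m] · y[(n-m) mod 3]

Computing each output sample:
(x ⊛ y)[0] = -9
(x ⊛ y)[1] = 0
(x ⊛ y)[2] = 0

x ⊛ y = [-9, 0, 0]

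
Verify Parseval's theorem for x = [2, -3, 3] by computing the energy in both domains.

Time domain:
Σ|x[n]|² = |2|² + |-3|² + |3|² = 22.0000

Frequency domain:
(1/3)Σ|X[k]|² = (1/3)(|2|² + |2.0000+5.1962i|² + |2.0000-5.1962i|²) = (1/3)·66.0000 = 22.0000

Both sides agree, confirming Parseval's theorem.

Σ|x[n]|² = (1/N)Σ|X[k]|² = 22.0000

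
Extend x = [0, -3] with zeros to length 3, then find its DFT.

Original 2-point DFT: [-3, 3]
Zero-padded 3-point DFT provides frequency interpolation.

DFT_3([x, 0, ...]) = [-3, 1.5000+2.5981i, 1.5000-2.5981i]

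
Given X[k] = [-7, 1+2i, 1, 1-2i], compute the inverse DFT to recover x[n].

x[n] = (1/4) Σ(k=0 to 3) X[k] · e^(2πikn/4)

Computing each x[n]:
x[0] = -1
x[1] = -3
x[2] = -2
x[3] = -1

x = [-1, -3, -2, -1]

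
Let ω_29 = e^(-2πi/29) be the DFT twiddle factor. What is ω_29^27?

ω_29^27 = e^(-2πi·27/29)
= cos(-2π·27/29) + i·sin(-2π·27/29)
= cos(-54π/29) + i·sin(-54π/29)

ω_29^27 = cos(-54π/29) + i·sin(-54π/29) = 0.9076+0.4199i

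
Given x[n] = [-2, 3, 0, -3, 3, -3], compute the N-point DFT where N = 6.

X[k] = Σ(n=0 to 5) x[n] · ω_6^(nk)
where ω_6 = e^(-2πi/6)

Computing each X[k]:
X[0] = -2
X[1] = -0.5000-2.5981i
X[2] = -6.5000-7.7942i
X[3] = 4
X[4] = -6.5000+7.7942i
X[5] = -0.5000+2.5981i

X = [-2, -0.5000-2.5981i, -6.5000-7.7942i, 4, -6.5000+7.7942i, -0.5000+2.5981i]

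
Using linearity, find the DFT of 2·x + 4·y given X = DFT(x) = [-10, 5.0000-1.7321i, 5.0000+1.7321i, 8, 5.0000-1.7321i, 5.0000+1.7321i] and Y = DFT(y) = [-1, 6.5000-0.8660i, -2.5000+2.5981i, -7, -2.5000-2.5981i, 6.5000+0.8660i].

By linearity: DFT(2x + 4y) = 2·DFT(x) + 4·DFT(y)
= 2·[-10, 5.0000-1.7321i, 5.0000+1.7321i, 8, 5.0000-1.7321i, 5.0000+1.7321i] + 4·[-1, 6.5000-0.8660i, -2.5000+2.5981i, -7, -2.5000-2.5981i, 6.5000+0.8660i]

Computing element-wise:
Z[0] = 2·(-10) + 4·(-1) = -24
Z[1] = 2·(5.0000-1.7321i) + 4·(6.5000-0.8660i) = 36.0000-6.9282i
Z[2] = 2·(5.0000+1.7321i) + 4·(-2.5000+2.5981i) = 13.8566i
Z[3] = 2·(8) + 4·(-7) = -12
Z[4] = 2·(5.0000-1.7321i) + 4·(-2.5000-2.5981i) = -13.8566i
Z[5] = 2·(5.0000+1.7321i) + 4·(6.5000+0.8660i) = 36.0000+6.9282i

DFT(2x + 4y) = 2·X + 4·Y = [-24, 36.0000-6.9282i, 13.8566i, -12, -13.8566i, 36.0000+6.9282i]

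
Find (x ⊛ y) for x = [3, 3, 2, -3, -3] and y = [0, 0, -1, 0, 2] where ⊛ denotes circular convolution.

(x ⊛ y)[n] = Σ(m=0 to 4) x[m] · y[(n-m) mod 5]

Computing each output sample:
(x ⊛ y)[0] = 9
(x ⊛ y)[1] = 7
(x ⊛ y)[2] = -9
(x ⊛ y)[3] = -9
(x ⊛ y)[4] = 4

x ⊛ y = [9, 7, -9, -9, 4]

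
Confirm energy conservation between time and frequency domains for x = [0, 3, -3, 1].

Time domain:
Σ|x[n]|² = |0|² + |3|² + |-3|² + |1|² = 19.0000

Frequency domain:
(1/4)Σ|X[k]|² = (1/4)(|1|² + |3-2i|² + |-7|² + |3+2i|²) = (1/4)·76.0000 = 19.0000

Both sides agree, confirming Parseval's theorem.

Σ|x[n]|² = (1/N)Σ|X[k]|² = 19.0000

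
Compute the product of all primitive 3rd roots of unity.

The primitive 3rd roots of unity are ω_3^k for k coprime to 3: k ∈ {1, 2}
Their product equals the constant term of the cyclotomic polynomial Φ_3(x) up to sign.
For n ≥ 3, the product of all primitive nth roots of unity is 1. (For n=1 it is 1; for n=2 it is -1.)

1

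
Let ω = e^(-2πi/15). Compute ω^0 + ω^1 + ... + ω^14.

Sum of all nth roots of unity equals 0 for n > 1 (geometric series with r ≠ 1).

0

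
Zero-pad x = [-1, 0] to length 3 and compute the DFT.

Original 2-point DFT: [-1, -1]
Zero-padded 3-point DFT provides frequency interpolation.

DFT_3([x, 0, ...]) = [-1, -1, -1]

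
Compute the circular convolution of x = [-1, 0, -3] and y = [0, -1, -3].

(x ⊛ y)[n] = Σ(m=0 to 2) x[m] · y[(n-m) mod 3]

Computing each output sample:
(x ⊛ y)[0] = 3
(x ⊛ y)[1] = 10
(x ⊛ y)[2] = 3

x ⊛ y = [3, 10, 3]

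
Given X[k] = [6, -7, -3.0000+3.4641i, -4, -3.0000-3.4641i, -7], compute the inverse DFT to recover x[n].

x[n] = (1/6) Σ(k=0 to 5) X[k] · e^(2πikn/6)

Computing each x[n]:
x[0] = -3
x[1] = 0
x[2] = 3
x[3] = 3
x[4] = 1
x[5] = 2

x = [-3, 0, 3, 3, 1, 2]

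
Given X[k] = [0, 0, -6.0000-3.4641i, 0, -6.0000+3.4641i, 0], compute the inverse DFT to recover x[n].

x[n] = (1/6) Σ(k=0 to 5) X[k] · e^(2πikn/6)

Computing each x[n]:
x[0] = -2
x[1] = 2
x[2] = 0
x[3] = -2
x[4] = 2
x[5] = 0

x = [-2, 2, 0, -2, 2, 0]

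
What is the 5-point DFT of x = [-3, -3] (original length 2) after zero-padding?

Original 2-point DFT: [-6, 0]
Zero-padded 5-point DFT provides frequency interpolation.

DFT_5([x, 0, ...]) = [-6, -3.9271+2.8532i, -0.5729+1.7634i, -0.5729-1.7634i, -3.9271-2.8532i]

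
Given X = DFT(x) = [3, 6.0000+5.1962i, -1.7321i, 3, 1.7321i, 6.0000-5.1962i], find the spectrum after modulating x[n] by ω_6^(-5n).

Modulation property: DFT(ω_6^(-5n)·x[n]) = X[(k-5) mod 6], so circularly shift X by 5 positions.

X[k-5] = [6.0000+5.1962i, -1.7321i, 3, 1.7321i, 6.0000-5.1962i, 3]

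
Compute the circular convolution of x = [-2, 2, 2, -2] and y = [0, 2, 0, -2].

(x ⊛ y)[n] = Σ(m=0 to 3) x[m] · y[(n-m) mod 4]

Computing each output sample:
(x ⊛ y)[0] = -8
(x ⊛ y)[1] = -8
(x ⊛ y)[2] = 8
(x ⊛ y)[3] = 8

x ⊛ y = [-8, -8, 8, 8]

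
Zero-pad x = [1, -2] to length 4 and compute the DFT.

Original 2-point DFT: [-1, 3]
Zero-padded 4-point DFT provides frequency interpolation.

DFT_4([x, 0, ...]) = [-1, 1+2i, 3, 1-2i]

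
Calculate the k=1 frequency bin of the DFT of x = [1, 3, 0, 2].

X[1] = Σ(n=0 to 3) x[n] · ω_4^(1n) where ω_4 = e^(-2πi/4)
= (1)·ω_4^0 + (3)·ω_4^1 + (0)·ω_4^2 + (2)·ω_4^3

X[1] = 1-1i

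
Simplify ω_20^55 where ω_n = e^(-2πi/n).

Since ω_20^20 = 1, powers reduce modulo 20.
55 mod 20 = 15
So ω_20^55 = ω_20^15 = e^(-2πi·15/20)

ω_20^55 = ω_20^15 = 1i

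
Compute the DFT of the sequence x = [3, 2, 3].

X[k] = Σ(n=0 to 2) x[n] · ω_3^(nk)
where ω_3 = e^(-2πi/3)

Computing each X[k]:
X[0] = 8
X[1] = 0.5000+0.8660i
X[2] = 0.5000-0.8660i

X = [8, 0.5000+0.8660i, 0.5000-0.8660i]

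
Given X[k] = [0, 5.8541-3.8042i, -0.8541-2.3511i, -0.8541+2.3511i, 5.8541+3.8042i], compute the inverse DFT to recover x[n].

x[n] = (1/5) Σ(k=0 to 4) X[k] · e^(2πikn/5)

Computing each x[n]:
x[0] = 2
x[1] = 3
x[2] = -2
x[3] = -2
x[4] = -1

x = [2, 3, -2, -2, -1]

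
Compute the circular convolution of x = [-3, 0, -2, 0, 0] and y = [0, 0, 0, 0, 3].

(x ⊛ y)[n] = Σ(m=0 to 4) x[m] · y[(n-m) mod 5]

Computing each output sample:
(x ⊛ y)[0] = 0
(x ⊛ y)[1] = -6
(x ⊛ y)[2] = 0
(x ⊛ y)[3] = 0
(x ⊛ y)[4] = -9

x ⊛ y = [0, -6, 0, 0, -9]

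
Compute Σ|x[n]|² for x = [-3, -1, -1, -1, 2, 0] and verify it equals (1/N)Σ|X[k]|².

Time domain:
Σ|x[n]|² = |-3|² + |-1|² + |-1|² + |-1|² + |2|² + |0|² = 16.0000

Frequency domain:
(1/6)Σ|X[k]|² = (1/6)(|-4|² + |-3.0000+3.4641i|² + |-4.0000-1.7321i|² + |0|² + |-4.0000+1.7321i|² + |-3.0000-3.4641i|²) = (1/6)·96.0000 = 16.0000

Both sides agree, confirming Parseval's theorem.

Σ|x[n]|² = (1/N)Σ|X[k]|² = 16.0000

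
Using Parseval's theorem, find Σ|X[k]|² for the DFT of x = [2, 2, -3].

Parseval: Σ|x[n]|² = (1/N)Σ|X[k]|², so Σ|X[k]|² = N·Σ|x[n]|² = 3·17.0000

Σ|X[k]|² = N·Σ|x[n]|² = 3·17.0000 = 51.0000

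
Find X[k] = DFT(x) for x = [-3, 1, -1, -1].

X[k] = Σ(n=0 to 3) x[n] · ω_4^(nk)
where ω_4 = e^(-2πi/4)

Computing each X[k]:
X[0] = -4
X[1] = -2-2i
X[2] = -4
X[3] = -2+2i

X = [-4, -2-2i, -4, -2+2i]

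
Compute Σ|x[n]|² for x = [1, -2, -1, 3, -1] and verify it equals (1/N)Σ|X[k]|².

Time domain:
Σ|x[n]|² = |1|² + |-2|² + |-1|² + |3|² + |-1|² = 16.0000

Frequency domain:
(1/5)Σ|X[k]|² = (1/5)(|0|² + |-1.5451+3.3022i|² + |4.0451-3.2164i|² + |4.0451+3.2164i|² + |-1.5451-3.3022i|²) = (1/5)·80.0000 = 16.0000

Both sides agree, confirming Parseval's theorem.

Σ|x[n]|² = (1/N)Σ|X[k]|² = 16.0000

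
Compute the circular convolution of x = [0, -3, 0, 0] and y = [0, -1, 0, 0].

(x ⊛ y)[n] = Σ(m=0 to 3) x[m] · y[(n-m) mod 4]

Computing each output sample:
(x ⊛ y)[0] = 0
(x ⊛ y)[1] = 0
(x ⊛ y)[2] = 3
(x ⊛ y)[3] = 0

x ⊛ y = [0, 0, 3, 0]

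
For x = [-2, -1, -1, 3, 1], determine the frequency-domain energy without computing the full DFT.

Parseval: Σ|x[n]|² = (1/N)Σ|X[k]|², so Σ|X[k]|² = N·Σ|x[n]|² = 5·16.0000

Σ|X[k]|² = N·Σ|x[n]|² = 5·16.0000 = 80.0000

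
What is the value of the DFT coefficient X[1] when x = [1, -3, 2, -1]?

X[1] = Σ(n=0 to 3) x[n] · ω_4^(1n) where ω_4 = e^(-2πi/4)
= (1)·ω_4^0 + (-3)·ω_4^1 + (2)·ω_4^2 + (-1)·ω_4^3

X[1] = -1+2i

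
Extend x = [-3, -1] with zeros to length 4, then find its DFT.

Original 2-point DFT: [-4, -2]
Zero-padded 4-point DFT provides frequency interpolation.

DFT_4([x, 0, ...]) = [-4, -3+1i, -2, -3-1i]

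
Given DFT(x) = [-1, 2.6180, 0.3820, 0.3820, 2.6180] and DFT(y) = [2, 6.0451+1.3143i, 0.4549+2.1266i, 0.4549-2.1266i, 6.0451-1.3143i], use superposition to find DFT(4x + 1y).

By linearity: DFT(4x + 1y) = 4·DFT(x) + 1·DFT(y)
= 4·[-1, 2.6180, 0.3820, 0.3820, 2.6180] + 1·[2, 6.0451+1.3143i, 0.4549+2.1266i, 0.4549-2.1266i, 6.0451-1.3143i]

Computing element-wise:
Z[0] = 4·(-1) + 1·(2) = -2
Z[1] = 4·(2.6180) + 1·(6.0451+1.3143i) = 16.5171+1.3143i
Z[2] = 4·(0.3820) + 1·(0.4549+2.1266i) = 1.9829+2.1266i
Z[3] = 4·(0.3820) + 1·(0.4549-2.1266i) = 1.9829-2.1266i
Z[4] = 4·(2.6180) + 1·(6.0451-1.3143i) = 16.5171-1.3143i

DFT(4x + 1y) = 4·X + 1·Y = [-2, 16.5171+1.3143i, 1.9829+2.1266i, 1.9829-2.1266i, 16.5171-1.3143i]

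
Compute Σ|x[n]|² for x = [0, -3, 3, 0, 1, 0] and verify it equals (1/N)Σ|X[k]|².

Time domain:
Σ|x[n]|² = |0|² + |-3|² + |3|² + |0|² + |1|² + |0|² = 19.0000

Frequency domain:
(1/6)Σ|X[k]|² = (1/6)(|1|² + |-3.5000+0.8660i|² + |-0.5000+4.3301i|² + |7|² + |-0.5000-4.3301i|² + |-3.5000-0.8660i|²) = (1/6)·114.0000 = 19.0000

Both sides agree, confirming Parseval's theorem.

Σ|x[n]|² = (1/N)Σ|X[k]|² = 19.0000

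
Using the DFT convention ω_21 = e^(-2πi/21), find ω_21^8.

ω_21^8 = e^(-2πi·8/21)
= cos(-2π·8/21) + i·sin(-2π·8/21)
= cos(-16π/21) + i·sin(-16π/21)

ω_21^8 = cos(-16π/21) + i·sin(-16π/21) = -0.7331-0.6802i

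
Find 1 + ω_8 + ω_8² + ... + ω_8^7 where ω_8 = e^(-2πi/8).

Sum of all nth roots of unity equals 0 for n > 1 (geometric series with r ≠ 1).

0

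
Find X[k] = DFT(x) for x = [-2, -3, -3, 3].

X[k] = Σ(n=0 to 3) x[n] · ω_4^(nk)
where ω_4 = e^(-2πi/4)

Computing each X[k]:
X[0] = -5
X[1] = 1+6i
X[2] = -5
X[3] = 1-6i

X = [-5, 1+6i, -5, 1-6i]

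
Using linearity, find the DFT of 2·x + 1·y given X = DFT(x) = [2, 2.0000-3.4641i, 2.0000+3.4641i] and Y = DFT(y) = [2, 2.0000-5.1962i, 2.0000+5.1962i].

By linearity: DFT(2x + 1y) = 2·DFT(x) + 1·DFT(y)
= 2·[2, 2.0000-3.4641i, 2.0000+3.4641i] + 1·[2, 2.0000-5.1962i, 2.0000+5.1962i]

Computing element-wise:
Z[0] = 2·(2) + 1·(2) = 6
Z[1] = 2·(2.0000-3.4641i) + 1·(2.0000-5.1962i) = 6.0000-12.1244i
Z[2] = 2·(2.0000+3.4641i) + 1·(2.0000+5.1962i) = 6.0000+12.1244i

DFT(2x + 1y) = 2·X + 1·Y = [6, 6.0000-12.1244i, 6.0000+12.1244i]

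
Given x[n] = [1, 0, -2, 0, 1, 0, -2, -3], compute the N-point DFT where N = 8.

X[k] = Σ(n=0 to 7) x[n] · ω_8^(nk)
where ω_8 = e^(-2πi/8)

Computing each X[k]:
X[0] = -5
X[1] = -2.1213-2.1213i
X[2] = 6-3i
X[3] = 2.1213-2.1213i
X[4] = 1
X[5] = 2.1213+2.1213i
X[6] = 6+3i
X[7] = -2.1213+2.1213i

X = [-5, -2.1213-2.1213i, 6-3i, 2.1213-2.1213i, 1, 2.1213+2.1213i, 6+3i, -2.1213+2.1213i]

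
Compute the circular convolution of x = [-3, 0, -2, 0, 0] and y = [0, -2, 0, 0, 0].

(x ⊛ y)[n] = Σ(m=0 to 4) x[m] · y[(n-m) mod 5]

Computing each output sample:
(x ⊛ y)[0] = 0
(x ⊛ y)[1] = 6
(x ⊛ y)[2] = 0
(x ⊛ y)[3] = 4
(x ⊛ y)[4] = 0

x ⊛ y = [0, 6, 0, 4, 0]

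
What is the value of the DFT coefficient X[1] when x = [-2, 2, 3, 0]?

X[1] = Σ(n=0 to 3) x[n] · ω_4^(1n) where ω_4 = e^(-2πi/4)
= (-2)·ω_4^0 + (2)·ω_4^1 + (3)·ω_4^2 + (0)·ω_4^3

X[1] = -5-2i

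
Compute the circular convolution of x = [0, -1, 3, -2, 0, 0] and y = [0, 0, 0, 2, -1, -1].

(x ⊛ y)[n] = Σ(m=0 to 5) x[m] · y[(n-m) mod 6]

Computing each output sample:
(x ⊛ y)[0] = -6
(x ⊛ y)[1] = -1
(x ⊛ y)[2] = 2
(x ⊛ y)[3] = 0
(x ⊛ y)[4] = -2
(x ⊛ y)[5] = 7

x ⊛ y = [-6, -1, 2, 0, -2, 7]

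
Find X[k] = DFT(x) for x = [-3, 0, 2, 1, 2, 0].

X[k] = Σ(n=0 to 5) x[n] · ω_6^(nk)
where ω_6 = e^(-2πi/6)

Computing each X[k]:
X[0] = 2
X[1] = -6
X[2] = -4
X[3] = 0
X[4] = -4
X[5] = -6

X = [2, -6, -4, 0, -4, -6]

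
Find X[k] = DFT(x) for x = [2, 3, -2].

X[k] = Σ(n=0 to 2) x[n] · ω_3^(nk)
where ω_3 = e^(-2πi/3)

Computing each X[k]:
X[0] = 3
X[1] = 1.5000-4.3301i
X[2] = 1.5000+4.3301i

X = [3, 1.5000-4.3301i, 1.5000+4.3301i]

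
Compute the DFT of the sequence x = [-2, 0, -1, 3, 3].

X[k] = Σ(n=0 to 4) x[n] · ω_5^(nk)
where ω_5 = e^(-2πi/5)

Computing each X[k]:
X[0] = 3
X[1] = -2.6910+5.2043i
X[2] = -3.8090-2.0409i
X[3] = -3.8090+2.0409i
X[4] = -2.6910-5.2043i

X = [3, -2.6910+5.2043i, -3.8090-2.0409i, -3.8090+2.0409i, -2.6910-5.2043i]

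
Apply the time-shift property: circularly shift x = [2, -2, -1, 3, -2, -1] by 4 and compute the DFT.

Time shift by 4: X_shifted[k] = ω_6^(4k) · X[k]
Shifted x = [-1, 3, -2, -1, 2, -2]

DFT(x[n-4]) = [-1, 0.5000-0.8660i, -2.5000-7.7942i, -1, -2.5000+7.7942i, 0.5000+0.8660i]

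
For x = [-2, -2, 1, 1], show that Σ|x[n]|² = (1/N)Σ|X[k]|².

Time domain:
Σ|x[n]|² = |-2|² + |-2|² + |1|² + |1|² = 10.0000

Frequency domain:
(1/4)Σ|X[k]|² = (1/4)(|-2|² + |-3+3i|² + |0|² + |-3-3i|²) = (1/4)·40.0000 = 10.0000

Both sides agree, confirming Parseval's theorem.

Σ|x[n]|² = (1/N)Σ|X[k]|² = 10.0000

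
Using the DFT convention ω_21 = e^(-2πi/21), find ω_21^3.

ω_21^3 = e^(-2πi·3/21)
= cos(-2π·3/21) + i·sin(-2π·3/21)
= cos(-6π/21) + i·sin(-6π/21)

ω_21^3 = cos(-6π/21) + i·sin(-6π/21) = 0.6235-0.7818i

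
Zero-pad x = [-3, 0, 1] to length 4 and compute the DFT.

Original 3-point DFT: [-2, -3.5000+0.8660i, -3.5000-0.8660i]
Zero-padded 4-point DFT provides frequency interpolation.

DFT_4([x, 0, ...]) = [-2, -4, -2, -4]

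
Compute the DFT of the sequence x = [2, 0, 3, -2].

X[k] = Σ(n=0 to 3) x[n] · ω_4^(nk)
where ω_4 = e^(-2πi/4)

Computing each X[k]:
X[0] = 3
X[1] = -1-2i
X[2] = 7
X[3] = -1+2i

X = [3, -1-2i, 7, -1+2i]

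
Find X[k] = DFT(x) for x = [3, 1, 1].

X[k] = Σ(n=0 to 2) x[n] · ω_3^(nk)
where ω_3 = e^(-2πi/3)

Computing each X[k]:
X[0] = 5
X[1] = 2
X[2] = 2

X = [5, 2, 2]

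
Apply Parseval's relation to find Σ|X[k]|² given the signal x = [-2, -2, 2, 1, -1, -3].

Parseval: Σ|x[n]|² = (1/N)Σ|X[k]|², so Σ|X[k]|² = N·Σ|x[n]|² = 6·23.0000

Σ|X[k]|² = N·Σ|x[n]|² = 6·23.0000 = 138.0000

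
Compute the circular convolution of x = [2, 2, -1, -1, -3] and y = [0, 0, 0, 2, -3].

(x ⊛ y)[n] = Σ(m=0 to 4) x[m] · y[(n-m) mod 5]

Computing each output sample:
(x ⊛ y)[0] = -8
(x ⊛ y)[1] = 1
(x ⊛ y)[2] = -3
(x ⊛ y)[3] = 13
(x ⊛ y)[4] = -2

x ⊛ y = [-8, 1, -3, 13, -2]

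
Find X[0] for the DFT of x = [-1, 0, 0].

X[0] = Σ(n=0 to 2) x[n] · ω_3^0 = Σ x[n]
= (-1) + (0) + (0)

X[0] = -1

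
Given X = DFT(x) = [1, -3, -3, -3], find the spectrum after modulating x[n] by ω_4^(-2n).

Modulation property: DFT(ω_4^(-2n)·x[n]) = X[(k-2) mod 4], so circularly shift X by 2 positions.

X[k-2] = [-3, -3, 1, -3]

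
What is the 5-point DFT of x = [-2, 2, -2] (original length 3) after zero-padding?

Original 3-point DFT: [-2, -2.0000-3.4641i, -2.0000+3.4641i]
Zero-padded 5-point DFT provides frequency interpolation.

DFT_5([x, 0, ...]) = [-2, 0.2361-0.7265i, -4.2361-3.0777i, -4.2361+3.0777i, 0.2361+0.7265i]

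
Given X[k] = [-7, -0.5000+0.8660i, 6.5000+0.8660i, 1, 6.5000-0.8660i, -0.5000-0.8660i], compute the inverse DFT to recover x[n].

x[n] = (1/6) Σ(k=0 to 5) X[k] · e^(2πikn/6)

Computing each x[n]:
x[0] = 1
x[1] = -3
x[2] = -2
x[3] = 1
x[4] = -2
x[5] = -2

x = [1, -3, -2, 1, -2, -2]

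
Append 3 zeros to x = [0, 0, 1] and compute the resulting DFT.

Original 3-point DFT: [1, -0.5000+0.8660i, -0.5000-0.8660i]
Zero-padded 6-point DFT provides frequency interpolation.

DFT_6([x, 0, ...]) = [1, -0.5000-0.8660i, -0.5000+0.8660i, 1, -0.5000-0.8660i, -0.5000+0.8660i]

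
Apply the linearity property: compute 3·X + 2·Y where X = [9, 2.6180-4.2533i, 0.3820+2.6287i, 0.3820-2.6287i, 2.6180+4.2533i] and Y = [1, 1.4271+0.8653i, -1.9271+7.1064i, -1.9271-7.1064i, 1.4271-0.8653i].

By linearity: DFT(3x + 2y) = 3·DFT(x) + 2·DFT(y)
= 3·[9, 2.6180-4.2533i, 0.3820+2.6287i, 0.3820-2.6287i, 2.6180+4.2533i] + 2·[1, 1.4271+0.8653i, -1.9271+7.1064i, -1.9271-7.1064i, 1.4271-0.8653i]

Computing element-wise:
Z[0] = 3·(9) + 2·(1) = 29
Z[1] = 3·(2.6180-4.2533i) + 2·(1.4271+0.8653i) = 10.7082-11.0293i
Z[2] = 3·(0.3820+2.6287i) + 2·(-1.9271+7.1064i) = -2.7082+22.0989i
Z[3] = 3·(0.3820-2.6287i) + 2·(-1.9271-7.1064i) = -2.7082-22.0989i
Z[4] = 3·(2.6180+4.2533i) + 2·(1.4271-0.8653i) = 10.7082+11.0293i

DFT(3x + 2y) = 3·X + 2·Y = [29, 10.7082-11.0293i, -2.7082+22.0989i, -2.7082-22.0989i, 10.7082+11.0293i]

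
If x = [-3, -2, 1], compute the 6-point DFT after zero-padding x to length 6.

Original 3-point DFT: [-4, -2.5000+2.5981i, -2.5000-2.5981i]
Zero-padded 6-point DFT provides frequency interpolation.

DFT_6([x, 0, ...]) = [-4, -4.5000+0.8660i, -2.5000+2.5981i, 0, -2.5000-2.5981i, -4.5000-0.8660i]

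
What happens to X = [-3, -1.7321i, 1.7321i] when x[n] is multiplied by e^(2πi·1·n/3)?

Modulation property: DFT(ω_3^(-1n)·x[n]) = X[(k-1) mod 3], so circularly shift X by 1 positions.

X[k-1] = [1.7321i, -3, -1.7321i]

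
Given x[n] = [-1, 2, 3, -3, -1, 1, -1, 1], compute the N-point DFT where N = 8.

X[k] = Σ(n=0 to 7) x[n] · ω_8^(nk)
where ω_8 = e^(-2πi/8)

Computing each X[k]:
X[0] = 1
X[1] = 3.5355-1.8787i
X[2] = -4-5i
X[3] = -3.5355+6.1213i
X[4] = -1
X[5] = -3.5355-6.1213i
X[6] = -4+5i
X[7] = 3.5355+1.8787i

X = [1, 3.5355-1.8787i, -4-5i, -3.5355+6.1213i, -1, -3.5355-6.1213i, -4+5i, 3.5355+1.8787i]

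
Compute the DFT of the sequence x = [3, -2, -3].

X[k] = Σ(n=0 to 2) x[n] · ω_3^(nk)
where ω_3 = e^(-2πi/3)

Computing each X[k]:
X[0] = -2
X[1] = 5.5000-0.8660i
X[2] = 5.5000+0.8660i

X = [-2, 5.5000-0.8660i, 5.5000+0.8660i]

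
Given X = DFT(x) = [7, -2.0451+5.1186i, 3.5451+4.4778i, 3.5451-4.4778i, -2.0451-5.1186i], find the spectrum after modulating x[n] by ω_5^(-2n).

Modulation property: DFT(ω_5^(-2n)·x[n]) = X[(k-2) mod 5], so circularly shift X by 2 positions.

X[k-2] = [3.5451-4.4778i, -2.0451-5.1186i, 7, -2.0451+5.1186i, 3.5451+4.4778i]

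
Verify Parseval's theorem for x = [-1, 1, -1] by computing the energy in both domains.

Time domain:
Σ|x[n]|² = |-1|² + |1|² + |-1|² = 3.0000

Frequency domain:
(1/3)Σ|X[k]|² = (1/3)(|-1|² + |-1.0000-1.7321i|² + |-1.0000+1.7321i|²) = (1/3)·9.0000 = 3.0000

Both sides agree, confirming Parseval's theorem.

Σ|x[n]|² = (1/N)Σ|X[k]|² = 3.0000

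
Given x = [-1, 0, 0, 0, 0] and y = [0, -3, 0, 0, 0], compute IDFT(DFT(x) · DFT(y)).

(x ⊛ y)[n] = Σ(m=0 to 4) x[m] · y[(n-m) mod 5]

Computing each output sample:
(x ⊛ y)[0] = 0
(x ⊛ y)[1] = 3
(x ⊛ y)[2] = 0
(x ⊛ y)[3] = 0
(x ⊛ y)[4] = 0

x ⊛ y = [0, 3, 0, 0, 0]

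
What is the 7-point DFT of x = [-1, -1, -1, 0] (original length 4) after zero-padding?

Original 4-point DFT: [-3, 1i, -1, -1i]
Zero-padded 7-point DFT provides frequency interpolation.

DFT_7([x, 0, ...]) = [-3, -1.4010+1.7568i, 0.1235+0.5410i, -0.7225-0.3479i, -0.7225+0.3479i, 0.1235-0.5410i, -1.4010-1.7568i]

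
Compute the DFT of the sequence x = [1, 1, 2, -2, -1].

X[k] = Σ(n=0 to 4) x[n] · ω_5^(nk)
where ω_5 = e^(-2πi/5)

Computing each X[k]:
X[0] = 1
X[1] = 1.0000-4.2533i
X[2] = 1.0000+2.6287i
X[3] = 1.0000-2.6287i
X[4] = 1.0000+4.2533i

X = [1, 1.0000-4.2533i, 1.0000+2.6287i, 1.0000-2.6287i, 1.0000+4.2533i]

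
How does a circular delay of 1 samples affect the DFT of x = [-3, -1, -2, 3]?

Time shift by 1: X_shifted[k] = ω_4^(1k) · X[k]
Shifted x = [3, -3, -1, -2]

DFT(x[n-1]) = [-3, 4+1i, 7, 4-1i]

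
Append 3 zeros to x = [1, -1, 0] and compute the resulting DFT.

Original 3-point DFT: [0, 1.5000+0.8660i, 1.5000-0.8660i]
Zero-padded 6-point DFT provides frequency interpolation.

DFT_6([x, 0, ...]) = [0, 0.5000+0.8660i, 1.5000+0.8660i, 2, 1.5000-0.8660i, 0.5000-0.8660i]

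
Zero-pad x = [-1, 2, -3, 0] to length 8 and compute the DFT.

Original 4-point DFT: [-2, 2-2i, -6, 2+2i]
Zero-padded 8-point DFT provides frequency interpolation.

DFT_8([x, 0, ...]) = [-2, 0.4142+1.5858i, 2-2i, -2.4142-4.4142i, -6, -2.4142+4.4142i, 2+2i, 0.4142-1.5858i]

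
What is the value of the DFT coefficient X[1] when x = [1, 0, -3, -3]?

X[1] = Σ(n=0 to 3) x[n] · ω_4^(1n) where ω_4 = e^(-2πi/4)
= (1)·ω_4^0 + (0)·ω_4^1 + (-3)·ω_4^2 + (-3)·ω_4^3

X[1] = 4-3i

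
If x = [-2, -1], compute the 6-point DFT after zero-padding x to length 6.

Original 2-point DFT: [-3, -1]
Zero-padded 6-point DFT provides frequency interpolation.

DFT_6([x, 0, ...]) = [-3, -2.5000+0.8660i, -1.5000+0.8660i, -1, -1.5000-0.8660i, -2.5000-0.8660i]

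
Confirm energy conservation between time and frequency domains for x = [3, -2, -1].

Time domain:
Σ|x[n]|² = |3|² + |-2|² + |-1|² = 14.0000

Frequency domain:
(1/3)Σ|X[k]|² = (1/3)(|0|² + |4.5000+0.8660i|² + |4.5000-0.8660i|²) = (1/3)·42.0000 = 14.0000

Both sides agree, confirming Parseval's theorem.

Σ|x[n]|² = (1/N)Σ|X[k]|² = 14.0000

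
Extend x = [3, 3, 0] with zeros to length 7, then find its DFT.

Original 3-point DFT: [6, 1.5000-2.5981i, 1.5000+2.5981i]
Zero-padded 7-point DFT provides frequency interpolation.

DFT_7([x, 0, ...]) = [6, 4.8705-2.3455i, 2.3324-2.9248i, 0.2971-1.3017i, 0.2971+1.3017i, 2.3324+2.9248i, 4.8705+2.3455i]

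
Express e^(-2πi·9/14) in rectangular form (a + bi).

ω_14^9 = e^(-2πi·9/14)
= cos(-2π·9/14) + i·sin(-2π·9/14)
= cos(-18π/14) + i·sin(-18π/14)

ω_14^9 = cos(-18π/14) + i·sin(-18π/14) = -0.6235+0.7818i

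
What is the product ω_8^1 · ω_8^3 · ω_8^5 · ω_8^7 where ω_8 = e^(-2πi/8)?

The primitive 8th roots of unity are ω_8^k for k coprime to 8: k ∈ {1, 3, 5, 7}
Their product equals the constant term of the cyclotomic polynomial Φ_8(x) up to sign.
For n ≥ 3, the product of all primitive nth roots of unity is 1. (For n=1 it is 1; for n=2 it is -1.)

1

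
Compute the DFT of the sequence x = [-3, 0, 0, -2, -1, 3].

X[k] = Σ(n=0 to 5) x[n] · ω_6^(nk)
where ω_6 = e^(-2πi/6)

Computing each X[k]:
X[0] = -3
X[1] = 1.0000+1.7321i
X[2] = -6.0000+3.4641i
X[3] = -5
X[4] = -6.0000-3.4641i
X[5] = 1.0000-1.7321i

X = [-3, 1.0000+1.7321i, -6.0000+3.4641i, -5, -6.0000-3.4641i, 1.0000-1.7321i]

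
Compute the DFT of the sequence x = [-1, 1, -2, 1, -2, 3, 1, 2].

X[k] = Σ(n=0 to 7) x[n] · ω_8^(nk)
where ω_8 = e^(-2πi/8)

Computing each X[k]:
X[0] = 3
X[1] = 0.2929+5.1213i
X[2] = -2-1i
X[3] = 1.7071-0.8787i
X[4] = -11
X[5] = 1.7071+0.8787i
X[6] = -2+1i
X[7] = 0.2929-5.1213i

X = [3, 0.2929+5.1213i, -2-1i, 1.7071-0.8787i, -11, 1.7071+0.8787i, -2+1i, 0.2929-5.1213i]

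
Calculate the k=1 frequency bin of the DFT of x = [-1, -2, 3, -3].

X[1] = Σ(n=0 to 3) x[n] · ω_4^(1n) where ω_4 = e^(-2πi/4)
= (-1)·ω_4^0 + (-2)·ω_4^1 + (3)·ω_4^2 + (-3)·ω_4^3

X[1] = -4-1i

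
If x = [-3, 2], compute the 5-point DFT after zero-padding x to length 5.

Original 2-point DFT: [-1, -5]
Zero-padded 5-point DFT provides frequency interpolation.

DFT_5([x, 0, ...]) = [-1, -2.3820-1.9021i, -4.6180-1.1756i, -4.6180+1.1756i, -2.3820+1.9021i]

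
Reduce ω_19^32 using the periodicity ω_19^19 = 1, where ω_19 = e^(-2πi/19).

Since ω_19^19 = 1, powers reduce modulo 19.
32 mod 19 = 13
So ω_19^32 = ω_19^13 = e^(-2πi·13/19)

ω_19^32 = ω_19^13 = -0.4017+0.9158i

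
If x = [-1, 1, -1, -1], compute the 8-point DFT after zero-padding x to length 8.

Original 4-point DFT: [-2, -2i, -2, 2i]
Zero-padded 8-point DFT provides frequency interpolation.

DFT_8([x, 0, ...]) = [-2, 0.4142+1.0000i, -2i, -2.4142-1.0000i, -2, -2.4142+1.0000i, 2i, 0.4142-1.0000i]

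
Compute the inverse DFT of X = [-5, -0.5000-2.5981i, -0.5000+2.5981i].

x[n] = (1/3) Σ(k=0 to 2) X[k] · e^(2πikn/3)

Computing each x[n]:
x[0] = -2
x[1] = 0
x[2] = -3

x = [-2, 0, -3]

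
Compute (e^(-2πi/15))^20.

Since ω_15^15 = 1, powers reduce modulo 15.
20 mod 15 = 5
So ω_15^20 = ω_15^5 = e^(-2πi·5/15)

ω_15^20 = ω_15^5 = -0.5000-0.8660i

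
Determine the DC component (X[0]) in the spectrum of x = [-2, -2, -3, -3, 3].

X[0] = Σ(n=0 to 4) x[n] · ω_5^0 = Σ x[n]
= (-2) + (-2) + (-3) + (-3) + (3)

X[0] = -7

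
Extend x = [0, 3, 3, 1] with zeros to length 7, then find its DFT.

Original 4-point DFT: [7, -3-2i, -1, -3+2i]
Zero-padded 7-point DFT provides frequency interpolation.

DFT_7([x, 0, ...]) = [7, 0.3019-5.7042i, -2.7470-0.8413i, -1.0550+0.0689i, -1.0550-0.0689i, -2.7470+0.8413i, 0.3019+5.7042i]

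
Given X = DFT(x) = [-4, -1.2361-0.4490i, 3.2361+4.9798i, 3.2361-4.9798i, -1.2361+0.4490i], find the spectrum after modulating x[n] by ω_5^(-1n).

Modulation property: DFT(ω_5^(-1n)·x[n]) = X[(k-1) mod 5], so circularly shift X by 1 positions.

X[k-1] = [-1.2361+0.4490i, -4, -1.2361-0.4490i, 3.2361+4.9798i, 3.2361-4.9798i]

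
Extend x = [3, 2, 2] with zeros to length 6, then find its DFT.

Original 3-point DFT: [7, 1, 1]
Zero-padded 6-point DFT provides frequency interpolation.

DFT_6([x, 0, ...]) = [7, 3.0000-3.4641i, 1, 3, 1, 3.0000+3.4641i]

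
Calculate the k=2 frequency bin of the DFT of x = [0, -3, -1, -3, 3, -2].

X[2] = Σ(n=0 to 5) x[n] · ω_6^(2n) where ω_6 = e^(-2πi/6)
= (0)·ω_6^0 + (-3)·ω_6^2 + (-1)·ω_6^4 + (-3)·ω_6^6 + (3)·ω_6^8 + (-2)·ω_6^10

X[2] = -1.5000-2.5981i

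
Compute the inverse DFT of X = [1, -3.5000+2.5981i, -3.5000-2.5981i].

x[n] = (1/3) Σ(k=0 to 2) X[k] · e^(2πikn/3)

Computing each x[n]:
x[0] = -2
x[1] = 0
x[2] = 3

x = [-2, 0, 3]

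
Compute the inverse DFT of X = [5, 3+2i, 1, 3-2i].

x[n] = (1/4) Σ(k=0 to 3) X[k] · e^(2πikn/4)

Computing each x[n]:
x[0] = 3
x[1] = 0
x[2] = 0
x[3] = 2

x = [3, 0, 0, 2]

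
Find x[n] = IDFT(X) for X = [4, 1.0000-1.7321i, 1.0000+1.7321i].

x[n] = (1/3) Σ(k=0 to 2) X[k] · e^(2πikn/3)

Computing each x[n]:
x[0] = 2
x[1] = 2
x[2] = 0

x = [2, 2, 0]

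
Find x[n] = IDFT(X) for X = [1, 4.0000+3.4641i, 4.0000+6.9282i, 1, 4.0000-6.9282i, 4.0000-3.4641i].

x[n] = (1/6) Σ(k=0 to 5) X[k] · e^(2πikn/6)

Computing each x[n]:
x[0] = 3
x[1] = -3
x[2] = 0
x[3] = 0
x[4] = -2
x[5] = 3

x = [3, -3, 0, 0, -2, 3]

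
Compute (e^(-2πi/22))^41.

Since ω_22^22 = 1, powers reduce modulo 22.
41 mod 22 = 19
So ω_22^41 = ω_22^19 = e^(-2πi·19/22)

ω_22^41 = ω_22^19 = 0.6549+0.7557i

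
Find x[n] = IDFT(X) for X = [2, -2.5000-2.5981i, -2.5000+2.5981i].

x[n] = (1/3) Σ(k=0 to 2) X[k] · e^(2πikn/3)

Computing each x[n]:
x[0] = -1
x[1] = 3
x[2] = 0

x = [-1, 3, 0]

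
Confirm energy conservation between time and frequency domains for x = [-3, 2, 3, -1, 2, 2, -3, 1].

Time domain:
Σ|x[n]|² = |-3|² + |2|² + |3|² + |-1|² + |2|² + |2|² + |-3|² + |1|² = 41.0000

Frequency domain:
(1/8)Σ|X[k]|² = (1/8)(|3|² + |-3.5858-4.5858i|² + |-1-4i|² + |-6.4142+7.4142i|² + |-5|² + |-6.4142-7.4142i|² + |-1+4i|² + |-3.5858+4.5858i|²) = (1/8)·328.0000 = 41.0000

Both sides agree, confirming Parseval's theorem.

Σ|x[n]|² = (1/N)Σ|X[k]|² = 41.0000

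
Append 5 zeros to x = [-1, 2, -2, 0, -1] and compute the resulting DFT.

Original 5-point DFT: [-2, 0.9271-1.6776i, -2.4271-3.6655i, -2.4271+3.6655i, 0.9271+1.6776i]
Zero-padded 10-point DFT provides frequency interpolation.

DFT_10([x, 0, ...]) = [-2, 0.8090+1.3143i, 0.9271-1.6776i, -0.3090-2.1266i, -2.4271-3.6655i, -6, -2.4271+3.6655i, -0.3090+2.1266i, 0.9271+1.6776i, 0.8090-1.3143i]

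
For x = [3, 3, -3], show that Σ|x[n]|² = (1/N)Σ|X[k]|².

Time domain:
Σ|x[n]|² = |3|² + |3|² + |-3|² = 27.0000

Frequency domain:
(1/3)Σ|X[k]|² = (1/3)(|3|² + |3.0000-5.1962i|² + |3.0000+5.1962i|²) = (1/3)·81.0000 = 27.0000

Both sides agree, confirming Parseval's theorem.

Σ|x[n]|² = (1/N)Σ|X[k]|² = 27.0000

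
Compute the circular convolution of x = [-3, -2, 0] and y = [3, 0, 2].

(x ⊛ y)[n] = Σ(m=0 to 2) x[m] · y[(n-m) mod 3]

Computing each output sample:
(x ⊛ y)[0] = -13
(x ⊛ y)[1] = -6
(x ⊛ y)[2] = -6

x ⊛ y = [-13, -6, -6]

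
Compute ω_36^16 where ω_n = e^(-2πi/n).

ω_36^16 = e^(-2πi·16/36)
= cos(-2π·16/36) + i·sin(-2π·16/36)
= cos(-32π/36) + i·sin(-32π/36)

ω_36^16 = cos(-32π/36) + i·sin(-32π/36) = -0.9397-0.3420i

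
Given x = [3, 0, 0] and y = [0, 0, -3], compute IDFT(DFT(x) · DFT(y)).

(x ⊛ y)[n] = Σ(m=0 to 2) x[m] · y[(n-m) mod 3]

Computing each output sample:
(x ⊛ y)[0] = 0
(x ⊛ y)[1] = 0
(x ⊛ y)[2] = -9

x ⊛ y = [0, 0, -9]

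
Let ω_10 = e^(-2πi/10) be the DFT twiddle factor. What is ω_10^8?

ω_10^8 = e^(-2πi·8/10)
= cos(-2π·8/10) + i·sin(-2π·8/10)
= cos(-16π/10) + i·sin(-16π/10)

ω_10^8 = cos(-16π/10) + i·sin(-16π/10) = 0.3090+0.9511i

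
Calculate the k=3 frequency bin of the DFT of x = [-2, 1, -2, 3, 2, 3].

X[3] = Σ(n=0 to 5) x[n] · ω_6^(3n) where ω_6 = e^(-2πi/6)
= (-2)·ω_6^0 + (1)·ω_6^3 + (-2)·ω_6^6 + (3)·ω_6^9 + (2)·ω_6^12 + (3)·ω_6^15

X[3] = -9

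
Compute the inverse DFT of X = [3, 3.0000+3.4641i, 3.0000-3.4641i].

x[n] = (1/3) Σ(k=0 to 2) X[k] · e^(2πikn/3)

Computing each x[n]:
x[0] = 3
x[1] = -2
x[2] = 2

x = [3, -2, 2]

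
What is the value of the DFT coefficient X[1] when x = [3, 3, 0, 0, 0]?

X[1] = Σ(n=0 to 4) x[n] · ω_5^(1n) where ω_5 = e^(-2πi/5)
= (3)·ω_5^0 + (3)·ω_5^1 + (0)·ω_5^2 + (0)·ω_5^3 + (0)·ω_5^4

X[1] = 3.9271-2.8532i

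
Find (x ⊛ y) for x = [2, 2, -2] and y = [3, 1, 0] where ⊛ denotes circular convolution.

(x ⊛ y)[n] = Σ(m=0 to 2) x[m] · y[(n-m) mod 3]

Computing each output sample:
(x ⊛ y)[0] = 4
(x ⊛ y)[1] = 8
(x ⊛ y)[2] = -4

x ⊛ y = [4, 8, -4]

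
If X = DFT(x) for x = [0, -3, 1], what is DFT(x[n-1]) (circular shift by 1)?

Time shift by 1: X_shifted[k] = ω_3^(1k) · X[k]
Shifted x = [1, 0, -3]

DFT(x[n-1]) = [-2, 2.5000-2.5981i, 2.5000+2.5981i]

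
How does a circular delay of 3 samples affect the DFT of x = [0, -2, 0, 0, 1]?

Time shift by 3: X_shifted[k] = ω_5^(3k) · X[k]
Shifted x = [0, 0, 1, 0, -2]

DFT(x[n-3]) = [-1, -1.4271-2.4899i, 1.9271-0.2245i, 1.9271+0.2245i, -1.4271+2.4899i]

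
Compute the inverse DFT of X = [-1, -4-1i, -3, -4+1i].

x[n] = (1/4) Σ(k=0 to 3) X[k] · e^(2πikn/4)

Computing each x[n]:
x[0] = -3
x[1] = 1
x[2] = 1
x[3] = 0

x = [-3, 1, 1, 0]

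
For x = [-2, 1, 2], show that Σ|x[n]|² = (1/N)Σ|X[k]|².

Time domain:
Σ|x[n]|² = |-2|² + |1|² + |2|² = 9.0000

Frequency domain:
(1/3)Σ|X[k]|² = (1/3)(|1|² + |-3.5000+0.8660i|² + |-3.5000-0.8660i|²) = (1/3)·27.0000 = 9.0000

Both sides agree, confirming Parseval's theorem.

Σ|x[n]|² = (1/N)Σ|X[k]|² = 9.0000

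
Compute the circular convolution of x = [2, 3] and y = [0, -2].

(x ⊛ y)[n] = Σ(m=0 to 1) x[m] · y[(n-m) mod 2]

Computing each output sample:
(x ⊛ y)[0] = -6
(x ⊛ y)[1] = -4

x ⊛ y = [-6, -4]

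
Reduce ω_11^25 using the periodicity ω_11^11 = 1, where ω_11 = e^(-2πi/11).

Since ω_11^11 = 1, powers reduce modulo 11.
25 mod 11 = 3
So ω_11^25 = ω_11^3 = e^(-2πi·3/11)

ω_11^25 = ω_11^3 = -0.1423-0.9898i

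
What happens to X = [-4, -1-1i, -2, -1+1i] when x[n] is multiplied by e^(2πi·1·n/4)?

Modulation property: DFT(ω_4^(-1n)·x[n]) = X[(k-1) mod 4], so circularly shift X by 1 positions.

X[k-1] = [-1+1i, -4, -1-1i, -2]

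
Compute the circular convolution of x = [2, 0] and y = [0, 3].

(x ⊛ y)[n] = Σ(m=0 to 1) x[m] · y[(n-m) mod 2]

Computing each output sample:
(x ⊛ y)[0] = 0
(x ⊛ y)[1] = 6

x ⊛ y = [0, 6]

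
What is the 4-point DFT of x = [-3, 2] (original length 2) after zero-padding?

Original 2-point DFT: [-1, -5]
Zero-padded 4-point DFT provides frequency interpolation.

DFT_4([x, 0, ...]) = [-1, -3-2i, -5, -3+2i]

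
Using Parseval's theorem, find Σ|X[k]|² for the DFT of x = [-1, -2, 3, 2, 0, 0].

Parseval: Σ|x[n]|² = (1/N)Σ|X[k]|², so Σ|X[k]|² = N·Σ|x[n]|² = 6·18.0000

Σ|X[k]|² = N·Σ|x[n]|² = 6·18.0000 = 108.0000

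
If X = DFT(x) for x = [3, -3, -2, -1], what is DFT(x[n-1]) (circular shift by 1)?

Time shift by 1: X_shifted[k] = ω_4^(1k) · X[k]
Shifted x = [-1, 3, -3, -2]

DFT(x[n-1]) = [-3, 2-5i, -5, 2+5i]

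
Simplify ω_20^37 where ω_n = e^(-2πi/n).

Since ω_20^20 = 1, powers reduce modulo 20.
37 mod 20 = 17
So ω_20^37 = ω_20^17 = e^(-2πi·17/20)

ω_20^37 = ω_20^17 = 0.5878+0.8090i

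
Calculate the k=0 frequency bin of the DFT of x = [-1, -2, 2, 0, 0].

X[0] = Σ(n=0 to 4) x[n] · ω_5^0 = Σ x[n]
= (-1) + (-2) + (2) + (0) + (0)

X[0] = -1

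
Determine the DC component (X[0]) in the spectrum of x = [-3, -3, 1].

X[0] = Σ(n=0 to 2) x[n] · ω_3^0 = Σ x[n]
= (-3) + (-3) + (1)

X[0] = -5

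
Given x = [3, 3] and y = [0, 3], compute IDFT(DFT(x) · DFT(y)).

(x ⊛ y)[n] = Σ(m=0 to 1) x[m] · y[(n-m) mod 2]

Computing each output sample:
(x ⊛ y)[0] = 9
(x ⊛ y)[1] = 9

x ⊛ y = [9, 9]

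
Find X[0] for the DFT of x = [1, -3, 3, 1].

X[0] = Σ(n=0 to 3) x[n] · ω_4^0 = Σ x[n]
= (1) + (-3) + (3) + (1)

X[0] = 2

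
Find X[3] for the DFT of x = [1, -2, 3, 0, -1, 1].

X[3] = Σ(n=0 to 5) x[n] · ω_6^(3n) where ω_6 = e^(-2πi/6)
= (1)·ω_6^0 + (-2)·ω_6^3 + (3)·ω_6^6 + (0)·ω_6^9 + (-1)·ω_6^12 + (1)·ω_6^15

X[3] = 4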